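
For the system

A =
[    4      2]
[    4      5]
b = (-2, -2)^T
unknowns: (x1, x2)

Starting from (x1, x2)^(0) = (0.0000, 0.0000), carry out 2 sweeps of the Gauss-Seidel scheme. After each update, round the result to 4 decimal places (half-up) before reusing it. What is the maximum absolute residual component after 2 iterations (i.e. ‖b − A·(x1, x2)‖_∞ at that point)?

0.0000

Iteration 1:
  x1 = (-2 - (2)·0.0000) / (4) = -0.5000
  x2 = (-2 - (4)·-0.5000) / (5) = 0.0000
Iteration 2:
  x1 = (-2 - (2)·0.0000) / (4) = -0.5000
  x2 = (-2 - (4)·-0.5000) / (5) = 0.0000
Residual b − A·x = (0.0000, 0.0000); ∞-norm = 0.0000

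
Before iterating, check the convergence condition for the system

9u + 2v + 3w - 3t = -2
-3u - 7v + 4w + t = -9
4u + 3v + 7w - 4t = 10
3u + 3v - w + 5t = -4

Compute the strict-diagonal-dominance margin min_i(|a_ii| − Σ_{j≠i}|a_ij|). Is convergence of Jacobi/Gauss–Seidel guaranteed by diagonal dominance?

-4

row 1: |9| − (2+3+3) = 1
row 2: |-7| − (3+4+1) = -1
row 3: |7| − (4+3+4) = -4
row 4: |5| − (3+3+1) = -2
minimum over rows = -4 → not strictly diagonally dominant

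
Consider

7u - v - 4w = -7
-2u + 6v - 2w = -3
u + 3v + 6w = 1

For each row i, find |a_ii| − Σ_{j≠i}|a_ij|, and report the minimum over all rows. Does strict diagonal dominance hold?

row 1: |7| − (1+4) = 2
row 2: |6| − (2+2) = 2
row 3: |6| − (1+3) = 2
minimum over rows = 2 → strictly diagonally dominant (convergence guaranteed)

2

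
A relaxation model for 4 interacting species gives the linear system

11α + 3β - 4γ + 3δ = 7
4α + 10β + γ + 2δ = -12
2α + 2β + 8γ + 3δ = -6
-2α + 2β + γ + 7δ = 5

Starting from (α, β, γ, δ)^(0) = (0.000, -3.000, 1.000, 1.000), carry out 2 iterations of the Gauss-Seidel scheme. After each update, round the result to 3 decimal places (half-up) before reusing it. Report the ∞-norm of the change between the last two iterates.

1.207

Iteration 1:
  α = (7 - (3)·-3.000 - (-4)·1.000 - (3)·1.000) / (11) = 1.545
  β = (-12 - (4)·1.545 - (1)·1.000 - (2)·1.000) / (10) = -2.118
  γ = (-6 - (2)·1.545 - (2)·-2.118 - (3)·1.000) / (8) = -0.982
  δ = (5 - (-2)·1.545 - (2)·-2.118 - (1)·-0.982) / (7) = 1.901
Iteration 2:
  α = (7 - (3)·-2.118 - (-4)·-0.982 - (3)·1.901) / (11) = 0.338
  β = (-12 - (4)·0.338 - (1)·-0.982 - (2)·1.901) / (10) = -1.617
  γ = (-6 - (2)·0.338 - (2)·-1.617 - (3)·1.901) / (8) = -1.143
  δ = (5 - (-2)·0.338 - (2)·-1.617 - (1)·-1.143) / (7) = 1.436
Change: (-1.207, 0.501, -0.161, -0.465) → max |·| = 1.207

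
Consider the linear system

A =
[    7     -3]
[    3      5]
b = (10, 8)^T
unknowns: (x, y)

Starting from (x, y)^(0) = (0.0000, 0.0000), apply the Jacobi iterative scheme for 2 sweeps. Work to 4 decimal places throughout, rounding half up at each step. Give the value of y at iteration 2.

0.7428

Iteration 1:
  x = (10 - (-3)·0.0000) / (7) = 1.4286
  y = (8 - (3)·0.0000) / (5) = 1.6000
Iteration 2:
  x = (10 - (-3)·1.6000) / (7) = 2.1143
  y = (8 - (3)·1.4286) / (5) = 0.7428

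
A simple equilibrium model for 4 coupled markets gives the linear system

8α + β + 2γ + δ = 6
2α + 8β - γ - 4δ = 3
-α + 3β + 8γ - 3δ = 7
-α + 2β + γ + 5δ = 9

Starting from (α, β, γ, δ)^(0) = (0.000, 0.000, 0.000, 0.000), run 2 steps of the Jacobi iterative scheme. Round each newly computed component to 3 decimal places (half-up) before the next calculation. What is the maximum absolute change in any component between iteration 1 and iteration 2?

Iteration 1:
  α = (6 - (1)·0.000 - (2)·0.000 - (1)·0.000) / (8) = 0.750
  β = (3 - (2)·0.000 - (-1)·0.000 - (-4)·0.000) / (8) = 0.375
  γ = (7 - (-1)·0.000 - (3)·0.000 - (-3)·0.000) / (8) = 0.875
  δ = (9 - (-1)·0.000 - (2)·0.000 - (1)·0.000) / (5) = 1.800
Iteration 2:
  α = (6 - (1)·0.375 - (2)·0.875 - (1)·1.800) / (8) = 0.259
  β = (3 - (2)·0.750 - (-1)·0.875 - (-4)·1.800) / (8) = 1.197
  γ = (7 - (-1)·0.750 - (3)·0.375 - (-3)·1.800) / (8) = 1.503
  δ = (9 - (-1)·0.750 - (2)·0.375 - (1)·0.875) / (5) = 1.625
Change: (-0.491, 0.822, 0.628, -0.175) → max |·| = 0.822

0.822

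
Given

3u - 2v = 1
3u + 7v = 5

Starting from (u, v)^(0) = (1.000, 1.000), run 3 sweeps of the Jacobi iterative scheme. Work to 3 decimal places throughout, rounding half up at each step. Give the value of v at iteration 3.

0.490

Iteration 1:
  u = (1 - (-2)·1.000) / (3) = 1.000
  v = (5 - (3)·1.000) / (7) = 0.286
Iteration 2:
  u = (1 - (-2)·0.286) / (3) = 0.524
  v = (5 - (3)·1.000) / (7) = 0.286
Iteration 3:
  u = (1 - (-2)·0.286) / (3) = 0.524
  v = (5 - (3)·0.524) / (7) = 0.490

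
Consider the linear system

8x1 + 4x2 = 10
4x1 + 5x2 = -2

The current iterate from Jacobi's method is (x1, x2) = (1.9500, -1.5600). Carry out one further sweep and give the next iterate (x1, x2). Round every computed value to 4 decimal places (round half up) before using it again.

One sweep:
  x1 = (10 - (4)·-1.5600) / (8) = 2.0300
  x2 = (-2 - (4)·1.9500) / (5) = -1.9600

(2.0300, -1.9600)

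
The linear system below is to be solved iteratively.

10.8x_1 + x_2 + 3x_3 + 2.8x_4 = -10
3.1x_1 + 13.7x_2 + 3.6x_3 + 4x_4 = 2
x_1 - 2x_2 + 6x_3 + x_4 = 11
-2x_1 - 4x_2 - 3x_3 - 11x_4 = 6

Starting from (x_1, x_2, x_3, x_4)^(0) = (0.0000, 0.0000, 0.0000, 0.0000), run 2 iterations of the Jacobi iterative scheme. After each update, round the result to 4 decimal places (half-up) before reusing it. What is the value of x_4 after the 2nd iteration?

-0.9302

Iteration 1:
  x_1 = (-10 - (1)·0.0000 - (3)·0.0000 - (2.8)·0.0000) / (10.8) = -0.9259
  x_2 = (2 - (3.1)·0.0000 - (3.6)·0.0000 - (4)·0.0000) / (13.7) = 0.1460
  x_3 = (11 - (1)·0.0000 - (-2)·0.0000 - (1)·0.0000) / (6) = 1.8333
  x_4 = (6 - (-2)·0.0000 - (-4)·0.0000 - (-3)·0.0000) / (-11) = -0.5455
Iteration 2:
  x_1 = (-10 - (1)·0.1460 - (3)·1.8333 - (2.8)·-0.5455) / (10.8) = -1.3073
  x_2 = (2 - (3.1)·-0.9259 - (3.6)·1.8333 - (4)·-0.5455) / (13.7) = 0.0330
  x_3 = (11 - (1)·-0.9259 - (-2)·0.1460 - (1)·-0.5455) / (6) = 2.1272
  x_4 = (6 - (-2)·-0.9259 - (-4)·0.1460 - (-3)·1.8333) / (-11) = -0.9302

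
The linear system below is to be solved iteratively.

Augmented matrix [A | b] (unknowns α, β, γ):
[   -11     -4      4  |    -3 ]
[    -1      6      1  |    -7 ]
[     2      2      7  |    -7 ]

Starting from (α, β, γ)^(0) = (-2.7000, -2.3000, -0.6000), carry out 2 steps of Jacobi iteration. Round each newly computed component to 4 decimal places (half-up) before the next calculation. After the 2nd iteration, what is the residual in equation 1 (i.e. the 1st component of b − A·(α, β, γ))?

Iteration 1:
  α = (-3 - (-4)·-2.3000 - (4)·-0.6000) / (-11) = 0.8909
  β = (-7 - (-1)·-2.7000 - (1)·-0.6000) / (6) = -1.5167
  γ = (-7 - (2)·-2.7000 - (2)·-2.3000) / (7) = 0.4286
Iteration 2:
  α = (-3 - (-4)·-1.5167 - (4)·0.4286) / (-11) = 0.9801
  β = (-7 - (-1)·0.8909 - (1)·0.4286) / (6) = -1.0896
  γ = (-7 - (2)·0.8909 - (2)·-1.5167) / (7) = -0.8212
Residual b − A·x = (6.7075, 1.3389, -1.0326)

6.7075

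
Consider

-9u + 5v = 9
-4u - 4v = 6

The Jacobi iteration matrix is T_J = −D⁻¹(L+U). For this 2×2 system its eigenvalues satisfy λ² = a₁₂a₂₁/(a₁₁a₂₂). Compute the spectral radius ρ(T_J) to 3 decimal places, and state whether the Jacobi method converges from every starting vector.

0.745

a₁₂a₂₁/(a₁₁a₂₂) = (5)·(-4) / ((-9)·(-4)) = -0.555556
ρ = √|-0.555556| = √0.555556 = 0.745
ρ < 1, so Jacobi converges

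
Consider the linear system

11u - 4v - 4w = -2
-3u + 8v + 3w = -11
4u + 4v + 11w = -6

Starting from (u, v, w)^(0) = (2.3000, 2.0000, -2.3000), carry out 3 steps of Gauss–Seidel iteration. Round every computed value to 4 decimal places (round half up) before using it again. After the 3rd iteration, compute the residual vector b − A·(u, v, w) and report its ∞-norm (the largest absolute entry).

0.4144

Iteration 1:
  u = (-2 - (-4)·2.0000 - (-4)·-2.3000) / (11) = -0.2909
  v = (-11 - (-3)·-0.2909 - (3)·-2.3000) / (8) = -0.6216
  w = (-6 - (4)·-0.2909 - (4)·-0.6216) / (11) = -0.2136
Iteration 2:
  u = (-2 - (-4)·-0.6216 - (-4)·-0.2136) / (11) = -0.4855
  v = (-11 - (-3)·-0.4855 - (3)·-0.2136) / (8) = -1.4770
  w = (-6 - (4)·-0.4855 - (4)·-1.4770) / (11) = 0.1682
Iteration 3:
  u = (-2 - (-4)·-1.4770 - (-4)·0.1682) / (11) = -0.6577
  v = (-11 - (-3)·-0.6577 - (3)·0.1682) / (8) = -1.6847
  w = (-6 - (4)·-0.6577 - (4)·-1.6847) / (11) = 0.3063
Residual b − A·x = (-0.2789, -0.4144, 0.0003); ∞-norm = 0.4144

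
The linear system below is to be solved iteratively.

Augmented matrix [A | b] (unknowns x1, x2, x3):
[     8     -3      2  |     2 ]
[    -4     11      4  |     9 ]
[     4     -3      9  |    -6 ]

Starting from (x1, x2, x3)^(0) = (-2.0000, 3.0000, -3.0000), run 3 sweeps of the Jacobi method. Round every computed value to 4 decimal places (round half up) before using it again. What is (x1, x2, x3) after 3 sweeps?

Iteration 1:
  x1 = (2 - (-3)·3.0000 - (2)·-3.0000) / (8) = 2.1250
  x2 = (9 - (-4)·-2.0000 - (4)·-3.0000) / (11) = 1.1818
  x3 = (-6 - (4)·-2.0000 - (-3)·3.0000) / (9) = 1.2222
Iteration 2:
  x1 = (2 - (-3)·1.1818 - (2)·1.2222) / (8) = 0.3876
  x2 = (9 - (-4)·2.1250 - (4)·1.2222) / (11) = 1.1465
  x3 = (-6 - (4)·2.1250 - (-3)·1.1818) / (9) = -1.2172
Iteration 3:
  x1 = (2 - (-3)·1.1465 - (2)·-1.2172) / (8) = 0.9842
  x2 = (9 - (-4)·0.3876 - (4)·-1.2172) / (11) = 1.4017
  x3 = (-6 - (4)·0.3876 - (-3)·1.1465) / (9) = -0.4568

(0.9842, 1.4017, -0.4568)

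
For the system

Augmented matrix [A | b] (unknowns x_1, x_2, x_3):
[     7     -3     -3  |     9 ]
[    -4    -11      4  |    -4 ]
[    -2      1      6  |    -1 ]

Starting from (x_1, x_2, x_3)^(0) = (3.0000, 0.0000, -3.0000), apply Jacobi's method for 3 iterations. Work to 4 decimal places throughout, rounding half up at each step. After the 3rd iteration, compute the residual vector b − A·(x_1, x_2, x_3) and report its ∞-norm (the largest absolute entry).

Iteration 1:
  x_1 = (9 - (-3)·0.0000 - (-3)·-3.0000) / (7) = 0.0000
  x_2 = (-4 - (-4)·3.0000 - (4)·-3.0000) / (-11) = -1.8182
  x_3 = (-1 - (-2)·3.0000 - (1)·0.0000) / (6) = 0.8333
Iteration 2:
  x_1 = (9 - (-3)·-1.8182 - (-3)·0.8333) / (7) = 0.8636
  x_2 = (-4 - (-4)·0.0000 - (4)·0.8333) / (-11) = 0.6667
  x_3 = (-1 - (-2)·0.0000 - (1)·-1.8182) / (6) = 0.1364
Iteration 3:
  x_1 = (9 - (-3)·0.6667 - (-3)·0.1364) / (7) = 1.6299
  x_2 = (-4 - (-4)·0.8636 - (4)·0.1364) / (-11) = 0.0992
  x_3 = (-1 - (-2)·0.8636 - (1)·0.6667) / (6) = 0.0101
Residual b − A·x = (-2.0814, 3.5704, 2.1000); ∞-norm = 3.5704

3.5704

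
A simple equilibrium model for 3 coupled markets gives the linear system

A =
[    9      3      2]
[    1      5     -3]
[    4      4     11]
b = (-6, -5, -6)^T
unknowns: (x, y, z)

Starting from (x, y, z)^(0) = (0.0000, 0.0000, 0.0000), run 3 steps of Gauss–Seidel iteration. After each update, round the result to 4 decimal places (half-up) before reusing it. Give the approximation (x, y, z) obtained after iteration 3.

Iteration 1:
  x = (-6 - (3)·0.0000 - (2)·0.0000) / (9) = -0.6667
  y = (-5 - (1)·-0.6667 - (-3)·0.0000) / (5) = -0.8667
  z = (-6 - (4)·-0.6667 - (4)·-0.8667) / (11) = 0.0121
Iteration 2:
  x = (-6 - (3)·-0.8667 - (2)·0.0121) / (9) = -0.3805
  y = (-5 - (1)·-0.3805 - (-3)·0.0121) / (5) = -0.9166
  z = (-6 - (4)·-0.3805 - (4)·-0.9166) / (11) = -0.0738
Iteration 3:
  x = (-6 - (3)·-0.9166 - (2)·-0.0738) / (9) = -0.3447
  y = (-5 - (1)·-0.3447 - (-3)·-0.0738) / (5) = -0.9753
  z = (-6 - (4)·-0.3447 - (4)·-0.9753) / (11) = -0.0655

(-0.3447, -0.9753, -0.0655)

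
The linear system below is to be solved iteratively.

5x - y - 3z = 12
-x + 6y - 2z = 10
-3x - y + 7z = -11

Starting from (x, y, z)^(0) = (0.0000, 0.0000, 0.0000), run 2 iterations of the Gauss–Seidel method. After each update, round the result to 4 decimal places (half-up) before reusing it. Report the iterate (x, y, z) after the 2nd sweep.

Iteration 1:
  x = (12 - (-1)·0.0000 - (-3)·0.0000) / (5) = 2.4000
  y = (10 - (-1)·2.4000 - (-2)·0.0000) / (6) = 2.0667
  z = (-11 - (-3)·2.4000 - (-1)·2.0667) / (7) = -0.2476
Iteration 2:
  x = (12 - (-1)·2.0667 - (-3)·-0.2476) / (5) = 2.6648
  y = (10 - (-1)·2.6648 - (-2)·-0.2476) / (6) = 2.0283
  z = (-11 - (-3)·2.6648 - (-1)·2.0283) / (7) = -0.1396

(2.6648, 2.0283, -0.1396)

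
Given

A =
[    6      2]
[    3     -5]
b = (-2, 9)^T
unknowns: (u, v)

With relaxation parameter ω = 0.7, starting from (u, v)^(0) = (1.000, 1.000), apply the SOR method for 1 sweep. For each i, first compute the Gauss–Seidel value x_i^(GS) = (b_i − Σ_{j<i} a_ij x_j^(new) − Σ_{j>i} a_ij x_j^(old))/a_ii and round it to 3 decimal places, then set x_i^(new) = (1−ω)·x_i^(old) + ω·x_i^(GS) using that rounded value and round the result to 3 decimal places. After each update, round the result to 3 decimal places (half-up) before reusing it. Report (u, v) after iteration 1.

Iteration 1:
  u: GS value = (-2 - (2)·1.000) / (6) = -0.667;  u ← (1−ω)·1.000 + ω·-0.667 = -0.167
  v: GS value = (9 - (3)·-0.167) / (-5) = -1.900;  v ← (1−ω)·1.000 + ω·-1.900 = -1.030

(-0.167, -1.030)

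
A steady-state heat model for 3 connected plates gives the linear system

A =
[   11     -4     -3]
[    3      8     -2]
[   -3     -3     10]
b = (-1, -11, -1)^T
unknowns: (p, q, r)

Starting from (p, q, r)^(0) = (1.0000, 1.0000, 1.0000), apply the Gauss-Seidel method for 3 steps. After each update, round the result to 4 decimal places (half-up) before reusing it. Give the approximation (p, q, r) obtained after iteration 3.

(-0.7113, -1.2739, -0.6956)

Iteration 1:
  p = (-1 - (-4)·1.0000 - (-3)·1.0000) / (11) = 0.5455
  q = (-11 - (3)·0.5455 - (-2)·1.0000) / (8) = -1.3296
  r = (-1 - (-3)·0.5455 - (-3)·-1.3296) / (10) = -0.3352
Iteration 2:
  p = (-1 - (-4)·-1.3296 - (-3)·-0.3352) / (11) = -0.6658
  q = (-11 - (3)·-0.6658 - (-2)·-0.3352) / (8) = -1.2091
  r = (-1 - (-3)·-0.6658 - (-3)·-1.2091) / (10) = -0.6625
Iteration 3:
  p = (-1 - (-4)·-1.2091 - (-3)·-0.6625) / (11) = -0.7113
  q = (-11 - (3)·-0.7113 - (-2)·-0.6625) / (8) = -1.2739
  r = (-1 - (-3)·-0.7113 - (-3)·-1.2739) / (10) = -0.6956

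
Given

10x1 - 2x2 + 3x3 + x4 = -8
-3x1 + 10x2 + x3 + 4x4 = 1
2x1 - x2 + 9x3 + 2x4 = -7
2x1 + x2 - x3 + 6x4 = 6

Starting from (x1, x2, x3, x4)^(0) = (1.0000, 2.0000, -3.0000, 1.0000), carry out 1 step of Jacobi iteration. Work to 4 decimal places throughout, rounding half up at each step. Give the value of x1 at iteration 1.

0.4000

Iteration 1:
  x1 = (-8 - (-2)·2.0000 - (3)·-3.0000 - (1)·1.0000) / (10) = 0.4000
  x2 = (1 - (-3)·1.0000 - (1)·-3.0000 - (4)·1.0000) / (10) = 0.3000
  x3 = (-7 - (2)·1.0000 - (-1)·2.0000 - (2)·1.0000) / (9) = -1.0000
  x4 = (6 - (2)·1.0000 - (1)·2.0000 - (-1)·-3.0000) / (6) = -0.1667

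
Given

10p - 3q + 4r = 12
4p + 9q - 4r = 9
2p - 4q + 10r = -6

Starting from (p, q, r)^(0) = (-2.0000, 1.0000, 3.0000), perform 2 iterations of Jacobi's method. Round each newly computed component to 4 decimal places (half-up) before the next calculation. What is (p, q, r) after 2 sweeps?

(2.0867, 0.9556, 0.6289)

Iteration 1:
  p = (12 - (-3)·1.0000 - (4)·3.0000) / (10) = 0.3000
  q = (9 - (4)·-2.0000 - (-4)·3.0000) / (9) = 3.2222
  r = (-6 - (2)·-2.0000 - (-4)·1.0000) / (10) = 0.2000
Iteration 2:
  p = (12 - (-3)·3.2222 - (4)·0.2000) / (10) = 2.0867
  q = (9 - (4)·0.3000 - (-4)·0.2000) / (9) = 0.9556
  r = (-6 - (2)·0.3000 - (-4)·3.2222) / (10) = 0.6289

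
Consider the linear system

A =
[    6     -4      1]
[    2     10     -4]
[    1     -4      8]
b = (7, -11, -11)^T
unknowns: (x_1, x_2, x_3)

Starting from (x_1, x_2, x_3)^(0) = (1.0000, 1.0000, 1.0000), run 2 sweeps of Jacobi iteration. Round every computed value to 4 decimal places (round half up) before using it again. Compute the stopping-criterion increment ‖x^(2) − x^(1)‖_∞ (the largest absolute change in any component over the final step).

Iteration 1:
  x_1 = (7 - (-4)·1.0000 - (1)·1.0000) / (6) = 1.6667
  x_2 = (-11 - (2)·1.0000 - (-4)·1.0000) / (10) = -0.9000
  x_3 = (-11 - (1)·1.0000 - (-4)·1.0000) / (8) = -1.0000
Iteration 2:
  x_1 = (7 - (-4)·-0.9000 - (1)·-1.0000) / (6) = 0.7333
  x_2 = (-11 - (2)·1.6667 - (-4)·-1.0000) / (10) = -1.8333
  x_3 = (-11 - (1)·1.6667 - (-4)·-0.9000) / (8) = -2.0333
Change: (-0.9334, -0.9333, -1.0333) → max |·| = 1.0333

1.0333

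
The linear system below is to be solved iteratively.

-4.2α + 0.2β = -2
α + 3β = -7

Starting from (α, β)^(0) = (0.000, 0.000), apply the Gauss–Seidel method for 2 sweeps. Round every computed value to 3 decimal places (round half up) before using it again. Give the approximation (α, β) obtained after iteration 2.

(0.358, -2.453)

Iteration 1:
  α = (-2 - (0.2)·0.000) / (-4.2) = 0.476
  β = (-7 - (1)·0.476) / (3) = -2.492
Iteration 2:
  α = (-2 - (0.2)·-2.492) / (-4.2) = 0.358
  β = (-7 - (1)·0.358) / (3) = -2.453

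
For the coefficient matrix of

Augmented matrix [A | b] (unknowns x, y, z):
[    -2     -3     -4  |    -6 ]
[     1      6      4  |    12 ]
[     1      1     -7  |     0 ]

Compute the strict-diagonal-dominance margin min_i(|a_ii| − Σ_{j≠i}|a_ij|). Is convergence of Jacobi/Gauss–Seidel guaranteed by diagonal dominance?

row 1: |-2| − (3+4) = -5
row 2: |6| − (1+4) = 1
row 3: |-7| − (1+1) = 5
minimum over rows = -5 → not strictly diagonally dominant

-5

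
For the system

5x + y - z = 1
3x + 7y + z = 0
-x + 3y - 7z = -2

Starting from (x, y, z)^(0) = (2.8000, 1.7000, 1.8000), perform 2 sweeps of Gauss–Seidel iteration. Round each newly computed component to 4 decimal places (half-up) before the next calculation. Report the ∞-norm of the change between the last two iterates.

Iteration 1:
  x = (1 - (1)·1.7000 - (-1)·1.8000) / (5) = 0.2200
  y = (0 - (3)·0.2200 - (1)·1.8000) / (7) = -0.3514
  z = (-2 - (-1)·0.2200 - (3)·-0.3514) / (-7) = 0.1037
Iteration 2:
  x = (1 - (1)·-0.3514 - (-1)·0.1037) / (5) = 0.2910
  y = (0 - (3)·0.2910 - (1)·0.1037) / (7) = -0.1395
  z = (-2 - (-1)·0.2910 - (3)·-0.1395) / (-7) = 0.1844
Change: (0.0710, 0.2119, 0.0807) → max |·| = 0.2119

0.2119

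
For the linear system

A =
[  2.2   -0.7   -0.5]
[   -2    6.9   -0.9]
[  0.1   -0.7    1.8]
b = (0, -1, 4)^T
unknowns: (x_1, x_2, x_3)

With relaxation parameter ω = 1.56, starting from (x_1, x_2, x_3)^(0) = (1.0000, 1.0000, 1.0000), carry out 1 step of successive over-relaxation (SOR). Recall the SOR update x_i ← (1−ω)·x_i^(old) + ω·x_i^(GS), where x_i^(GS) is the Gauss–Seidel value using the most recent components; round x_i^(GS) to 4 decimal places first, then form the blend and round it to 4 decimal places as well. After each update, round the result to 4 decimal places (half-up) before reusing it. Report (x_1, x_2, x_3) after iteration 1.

Iteration 1:
  x_1: GS value = (0 - (-0.7)·1.0000 - (-0.5)·1.0000) / (2.2) = 0.5455;  x_1 ← (1−ω)·1.0000 + ω·0.5455 = 0.2910
  x_2: GS value = (-1 - (-2)·0.2910 - (-0.9)·1.0000) / (6.9) = 0.0699;  x_2 ← (1−ω)·1.0000 + ω·0.0699 = -0.4510
  x_3: GS value = (4 - (0.1)·0.2910 - (-0.7)·-0.4510) / (1.8) = 2.0307;  x_3 ← (1−ω)·1.0000 + ω·2.0307 = 2.6079

(0.2910, -0.4510, 2.6079)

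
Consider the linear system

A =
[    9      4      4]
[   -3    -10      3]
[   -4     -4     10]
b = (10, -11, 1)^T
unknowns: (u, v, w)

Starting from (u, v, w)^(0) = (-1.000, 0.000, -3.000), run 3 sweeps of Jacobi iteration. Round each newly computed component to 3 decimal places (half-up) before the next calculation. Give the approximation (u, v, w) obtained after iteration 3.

(0.420, 1.177, 0.620)

Iteration 1:
  u = (10 - (4)·0.000 - (4)·-3.000) / (9) = 2.444
  v = (-11 - (-3)·-1.000 - (3)·-3.000) / (-10) = 0.500
  w = (1 - (-4)·-1.000 - (-4)·0.000) / (10) = -0.300
Iteration 2:
  u = (10 - (4)·0.500 - (4)·-0.300) / (9) = 1.022
  v = (-11 - (-3)·2.444 - (3)·-0.300) / (-10) = 0.277
  w = (1 - (-4)·2.444 - (-4)·0.500) / (10) = 1.278
Iteration 3:
  u = (10 - (4)·0.277 - (4)·1.278) / (9) = 0.420
  v = (-11 - (-3)·1.022 - (3)·1.278) / (-10) = 1.177
  w = (1 - (-4)·1.022 - (-4)·0.277) / (10) = 0.620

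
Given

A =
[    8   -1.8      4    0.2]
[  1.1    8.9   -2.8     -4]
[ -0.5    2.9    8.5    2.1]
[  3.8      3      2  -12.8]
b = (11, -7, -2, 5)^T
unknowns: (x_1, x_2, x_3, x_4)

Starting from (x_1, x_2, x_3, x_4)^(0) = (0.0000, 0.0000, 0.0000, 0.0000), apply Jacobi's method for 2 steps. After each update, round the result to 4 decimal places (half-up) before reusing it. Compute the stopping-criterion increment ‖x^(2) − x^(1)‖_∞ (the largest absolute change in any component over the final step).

Iteration 1:
  x_1 = (11 - (-1.8)·0.0000 - (4)·0.0000 - (0.2)·0.0000) / (8) = 1.3750
  x_2 = (-7 - (1.1)·0.0000 - (-2.8)·0.0000 - (-4)·0.0000) / (8.9) = -0.7865
  x_3 = (-2 - (-0.5)·0.0000 - (2.9)·0.0000 - (2.1)·0.0000) / (8.5) = -0.2353
  x_4 = (5 - (3.8)·0.0000 - (3)·0.0000 - (2)·0.0000) / (-12.8) = -0.3906
Iteration 2:
  x_1 = (11 - (-1.8)·-0.7865 - (4)·-0.2353 - (0.2)·-0.3906) / (8) = 1.3255
  x_2 = (-7 - (1.1)·1.3750 - (-2.8)·-0.2353 - (-4)·-0.3906) / (8.9) = -1.2060
  x_3 = (-2 - (-0.5)·1.3750 - (2.9)·-0.7865 - (2.1)·-0.3906) / (8.5) = 0.2104
  x_4 = (5 - (3.8)·1.3750 - (3)·-0.7865 - (2)·-0.2353) / (-12.8) = -0.2035
Change: (-0.0495, -0.4195, 0.4457, 0.1871) → max |·| = 0.4457

0.4457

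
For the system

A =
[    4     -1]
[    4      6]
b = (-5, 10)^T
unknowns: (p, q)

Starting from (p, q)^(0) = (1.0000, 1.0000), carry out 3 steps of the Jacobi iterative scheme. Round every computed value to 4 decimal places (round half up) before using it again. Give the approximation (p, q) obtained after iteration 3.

(-0.6667, 2.3333)

Iteration 1:
  p = (-5 - (-1)·1.0000) / (4) = -1.0000
  q = (10 - (4)·1.0000) / (6) = 1.0000
Iteration 2:
  p = (-5 - (-1)·1.0000) / (4) = -1.0000
  q = (10 - (4)·-1.0000) / (6) = 2.3333
Iteration 3:
  p = (-5 - (-1)·2.3333) / (4) = -0.6667
  q = (10 - (4)·-1.0000) / (6) = 2.3333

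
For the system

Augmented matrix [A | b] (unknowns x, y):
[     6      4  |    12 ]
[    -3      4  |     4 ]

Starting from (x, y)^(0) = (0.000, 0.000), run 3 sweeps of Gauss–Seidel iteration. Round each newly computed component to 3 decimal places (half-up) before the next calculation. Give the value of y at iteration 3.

1.875

Iteration 1:
  x = (12 - (4)·0.000) / (6) = 2.000
  y = (4 - (-3)·2.000) / (4) = 2.500
Iteration 2:
  x = (12 - (4)·2.500) / (6) = 0.333
  y = (4 - (-3)·0.333) / (4) = 1.250
Iteration 3:
  x = (12 - (4)·1.250) / (6) = 1.167
  y = (4 - (-3)·1.167) / (4) = 1.875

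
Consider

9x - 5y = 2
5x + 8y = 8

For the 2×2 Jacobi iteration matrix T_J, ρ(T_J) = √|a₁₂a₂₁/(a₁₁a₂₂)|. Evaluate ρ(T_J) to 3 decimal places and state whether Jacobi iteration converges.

0.589

a₁₂a₂₁/(a₁₁a₂₂) = (-5)·(5) / ((9)·(8)) = -0.347222
ρ = √|-0.347222| = √0.347222 = 0.589
ρ < 1, so Jacobi converges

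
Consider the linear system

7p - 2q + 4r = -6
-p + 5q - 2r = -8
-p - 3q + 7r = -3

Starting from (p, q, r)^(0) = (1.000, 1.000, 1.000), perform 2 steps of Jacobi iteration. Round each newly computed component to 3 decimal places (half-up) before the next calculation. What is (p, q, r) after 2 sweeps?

(-1.225, -1.771, -1.020)

Iteration 1:
  p = (-6 - (-2)·1.000 - (4)·1.000) / (7) = -1.143
  q = (-8 - (-1)·1.000 - (-2)·1.000) / (5) = -1.000
  r = (-3 - (-1)·1.000 - (-3)·1.000) / (7) = 0.143
Iteration 2:
  p = (-6 - (-2)·-1.000 - (4)·0.143) / (7) = -1.225
  q = (-8 - (-1)·-1.143 - (-2)·0.143) / (5) = -1.771
  r = (-3 - (-1)·-1.143 - (-3)·-1.000) / (7) = -1.020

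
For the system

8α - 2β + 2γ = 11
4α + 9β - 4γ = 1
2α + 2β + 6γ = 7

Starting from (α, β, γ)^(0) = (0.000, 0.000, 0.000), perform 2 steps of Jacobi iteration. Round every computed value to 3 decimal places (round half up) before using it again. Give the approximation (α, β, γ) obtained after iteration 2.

(1.111, 0.019, 0.671)

Iteration 1:
  α = (11 - (-2)·0.000 - (2)·0.000) / (8) = 1.375
  β = (1 - (4)·0.000 - (-4)·0.000) / (9) = 0.111
  γ = (7 - (2)·0.000 - (2)·0.000) / (6) = 1.167
Iteration 2:
  α = (11 - (-2)·0.111 - (2)·1.167) / (8) = 1.111
  β = (1 - (4)·1.375 - (-4)·1.167) / (9) = 0.019
  γ = (7 - (2)·1.375 - (2)·0.111) / (6) = 0.671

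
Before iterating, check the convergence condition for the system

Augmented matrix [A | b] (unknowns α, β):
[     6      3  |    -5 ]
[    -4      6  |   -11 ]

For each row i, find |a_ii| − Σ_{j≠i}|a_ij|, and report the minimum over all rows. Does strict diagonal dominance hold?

row 1: |6| − (3) = 3
row 2: |6| − (4) = 2
minimum over rows = 2 → strictly diagonally dominant (convergence guaranteed)

2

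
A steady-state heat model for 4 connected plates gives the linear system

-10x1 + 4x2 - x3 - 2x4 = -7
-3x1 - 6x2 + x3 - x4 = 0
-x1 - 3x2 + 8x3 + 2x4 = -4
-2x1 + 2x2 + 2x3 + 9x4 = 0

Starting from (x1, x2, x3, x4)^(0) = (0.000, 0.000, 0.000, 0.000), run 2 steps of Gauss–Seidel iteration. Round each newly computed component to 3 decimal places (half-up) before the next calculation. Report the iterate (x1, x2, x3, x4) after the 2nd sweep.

(0.544, -0.422, -0.679, 0.366)

Iteration 1:
  x1 = (-7 - (4)·0.000 - (-1)·0.000 - (-2)·0.000) / (-10) = 0.700
  x2 = (0 - (-3)·0.700 - (1)·0.000 - (-1)·0.000) / (-6) = -0.350
  x3 = (-4 - (-1)·0.700 - (-3)·-0.350 - (2)·0.000) / (8) = -0.544
  x4 = (0 - (-2)·0.700 - (2)·-0.350 - (2)·-0.544) / (9) = 0.354
Iteration 2:
  x1 = (-7 - (4)·-0.350 - (-1)·-0.544 - (-2)·0.354) / (-10) = 0.544
  x2 = (0 - (-3)·0.544 - (1)·-0.544 - (-1)·0.354) / (-6) = -0.422
  x3 = (-4 - (-1)·0.544 - (-3)·-0.422 - (2)·0.354) / (8) = -0.679
  x4 = (0 - (-2)·0.544 - (2)·-0.422 - (2)·-0.679) / (9) = 0.366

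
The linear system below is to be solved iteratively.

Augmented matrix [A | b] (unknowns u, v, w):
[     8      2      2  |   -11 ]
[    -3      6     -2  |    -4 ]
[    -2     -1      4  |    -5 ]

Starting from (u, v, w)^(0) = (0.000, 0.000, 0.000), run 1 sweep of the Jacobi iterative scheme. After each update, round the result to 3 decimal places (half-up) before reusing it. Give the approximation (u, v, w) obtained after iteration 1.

Iteration 1:
  u = (-11 - (2)·0.000 - (2)·0.000) / (8) = -1.375
  v = (-4 - (-3)·0.000 - (-2)·0.000) / (6) = -0.667
  w = (-5 - (-2)·0.000 - (-1)·0.000) / (4) = -1.250

(-1.375, -0.667, -1.250)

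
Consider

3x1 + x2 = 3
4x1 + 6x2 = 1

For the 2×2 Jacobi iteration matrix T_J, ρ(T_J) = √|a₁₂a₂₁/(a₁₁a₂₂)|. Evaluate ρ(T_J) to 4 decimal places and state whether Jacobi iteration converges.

0.4714

a₁₂a₂₁/(a₁₁a₂₂) = (1)·(4) / ((3)·(6)) = 0.222222
ρ = √|0.222222| = √0.222222 = 0.4714
ρ < 1, so Jacobi converges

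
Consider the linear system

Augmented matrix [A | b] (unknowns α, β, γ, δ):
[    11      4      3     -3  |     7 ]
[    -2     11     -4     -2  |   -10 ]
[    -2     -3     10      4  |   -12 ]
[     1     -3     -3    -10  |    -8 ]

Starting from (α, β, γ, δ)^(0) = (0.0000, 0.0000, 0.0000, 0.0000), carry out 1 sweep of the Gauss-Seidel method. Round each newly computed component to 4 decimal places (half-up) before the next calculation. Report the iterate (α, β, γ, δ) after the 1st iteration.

(0.6364, -0.7934, -1.3107, 1.4949)

Iteration 1:
  α = (7 - (4)·0.0000 - (3)·0.0000 - (-3)·0.0000) / (11) = 0.6364
  β = (-10 - (-2)·0.6364 - (-4)·0.0000 - (-2)·0.0000) / (11) = -0.7934
  γ = (-12 - (-2)·0.6364 - (-3)·-0.7934 - (4)·0.0000) / (10) = -1.3107
  δ = (-8 - (1)·0.6364 - (-3)·-0.7934 - (-3)·-1.3107) / (-10) = 1.4949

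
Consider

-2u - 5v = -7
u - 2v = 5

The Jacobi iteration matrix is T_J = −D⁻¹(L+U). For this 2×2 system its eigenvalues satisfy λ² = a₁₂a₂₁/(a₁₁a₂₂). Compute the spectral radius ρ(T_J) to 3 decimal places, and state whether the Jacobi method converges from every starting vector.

a₁₂a₂₁/(a₁₁a₂₂) = (-5)·(1) / ((-2)·(-2)) = -1.250000
ρ = √|-1.250000| = √1.250000 = 1.118
ρ > 1, so Jacobi diverges

1.118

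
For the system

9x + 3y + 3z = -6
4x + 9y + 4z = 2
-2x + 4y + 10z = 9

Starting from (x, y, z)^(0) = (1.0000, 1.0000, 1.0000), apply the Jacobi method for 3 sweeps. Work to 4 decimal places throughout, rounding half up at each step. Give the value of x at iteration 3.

Iteration 1:
  x = (-6 - (3)·1.0000 - (3)·1.0000) / (9) = -1.3333
  y = (2 - (4)·1.0000 - (4)·1.0000) / (9) = -0.6667
  z = (9 - (-2)·1.0000 - (4)·1.0000) / (10) = 0.7000
Iteration 2:
  x = (-6 - (3)·-0.6667 - (3)·0.7000) / (9) = -0.6778
  y = (2 - (4)·-1.3333 - (4)·0.7000) / (9) = 0.5037
  z = (9 - (-2)·-1.3333 - (4)·-0.6667) / (10) = 0.9000
Iteration 3:
  x = (-6 - (3)·0.5037 - (3)·0.9000) / (9) = -1.1346
  y = (2 - (4)·-0.6778 - (4)·0.9000) / (9) = 0.1235
  z = (9 - (-2)·-0.6778 - (4)·0.5037) / (10) = 0.5630

-1.1346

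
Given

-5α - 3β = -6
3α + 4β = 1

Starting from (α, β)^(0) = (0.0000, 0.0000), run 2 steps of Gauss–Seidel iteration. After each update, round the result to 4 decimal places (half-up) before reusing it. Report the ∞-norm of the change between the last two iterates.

0.3900

Iteration 1:
  α = (-6 - (-3)·0.0000) / (-5) = 1.2000
  β = (1 - (3)·1.2000) / (4) = -0.6500
Iteration 2:
  α = (-6 - (-3)·-0.6500) / (-5) = 1.5900
  β = (1 - (3)·1.5900) / (4) = -0.9425
Change: (0.3900, -0.2925) → max |·| = 0.3900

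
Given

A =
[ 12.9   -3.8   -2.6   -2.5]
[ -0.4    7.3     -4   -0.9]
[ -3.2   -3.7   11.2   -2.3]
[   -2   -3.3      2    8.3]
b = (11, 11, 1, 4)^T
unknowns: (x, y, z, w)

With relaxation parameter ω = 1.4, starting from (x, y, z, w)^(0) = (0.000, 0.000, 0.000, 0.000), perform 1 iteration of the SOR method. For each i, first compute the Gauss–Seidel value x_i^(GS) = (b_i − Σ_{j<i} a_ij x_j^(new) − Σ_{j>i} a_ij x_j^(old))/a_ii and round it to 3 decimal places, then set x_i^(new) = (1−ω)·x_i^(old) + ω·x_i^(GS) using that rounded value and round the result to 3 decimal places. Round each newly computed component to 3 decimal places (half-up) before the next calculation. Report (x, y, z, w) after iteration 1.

Iteration 1:
  x: GS value = (11 - (-3.8)·0.000 - (-2.6)·0.000 - (-2.5)·0.000) / (12.9) = 0.853;  x ← (1−ω)·0.000 + ω·0.853 = 1.194
  y: GS value = (11 - (-0.4)·1.194 - (-4)·0.000 - (-0.9)·0.000) / (7.3) = 1.572;  y ← (1−ω)·0.000 + ω·1.572 = 2.201
  z: GS value = (1 - (-3.2)·1.194 - (-3.7)·2.201 - (-2.3)·0.000) / (11.2) = 1.158;  z ← (1−ω)·0.000 + ω·1.158 = 1.621
  w: GS value = (4 - (-2)·1.194 - (-3.3)·2.201 - (2)·1.621) / (8.3) = 1.254;  w ← (1−ω)·0.000 + ω·1.254 = 1.756

(1.194, 2.201, 1.621, 1.756)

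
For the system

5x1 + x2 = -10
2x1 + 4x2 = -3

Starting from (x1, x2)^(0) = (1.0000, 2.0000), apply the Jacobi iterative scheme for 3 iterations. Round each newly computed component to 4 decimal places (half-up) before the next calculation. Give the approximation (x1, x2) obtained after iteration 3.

(-2.0900, 0.1250)

Iteration 1:
  x1 = (-10 - (1)·2.0000) / (5) = -2.4000
  x2 = (-3 - (2)·1.0000) / (4) = -1.2500
Iteration 2:
  x1 = (-10 - (1)·-1.2500) / (5) = -1.7500
  x2 = (-3 - (2)·-2.4000) / (4) = 0.4500
Iteration 3:
  x1 = (-10 - (1)·0.4500) / (5) = -2.0900
  x2 = (-3 - (2)·-1.7500) / (4) = 0.1250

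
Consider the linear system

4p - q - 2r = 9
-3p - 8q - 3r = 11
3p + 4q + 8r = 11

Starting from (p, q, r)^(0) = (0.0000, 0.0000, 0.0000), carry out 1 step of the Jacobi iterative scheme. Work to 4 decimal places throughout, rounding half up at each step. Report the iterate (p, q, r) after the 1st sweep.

(2.2500, -1.3750, 1.3750)

Iteration 1:
  p = (9 - (-1)·0.0000 - (-2)·0.0000) / (4) = 2.2500
  q = (11 - (-3)·0.0000 - (-3)·0.0000) / (-8) = -1.3750
  r = (11 - (3)·0.0000 - (4)·0.0000) / (8) = 1.3750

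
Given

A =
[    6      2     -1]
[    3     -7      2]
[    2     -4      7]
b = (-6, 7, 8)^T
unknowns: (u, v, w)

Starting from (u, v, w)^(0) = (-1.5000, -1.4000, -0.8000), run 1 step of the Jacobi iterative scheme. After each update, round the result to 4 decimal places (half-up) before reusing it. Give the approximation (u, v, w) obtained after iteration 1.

Iteration 1:
  u = (-6 - (2)·-1.4000 - (-1)·-0.8000) / (6) = -0.6667
  v = (7 - (3)·-1.5000 - (2)·-0.8000) / (-7) = -1.8714
  w = (8 - (2)·-1.5000 - (-4)·-1.4000) / (7) = 0.7714

(-0.6667, -1.8714, 0.7714)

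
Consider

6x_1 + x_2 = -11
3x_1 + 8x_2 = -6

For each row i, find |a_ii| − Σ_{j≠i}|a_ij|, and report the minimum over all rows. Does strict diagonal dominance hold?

5

row 1: |6| − (1) = 5
row 2: |8| − (3) = 5
minimum over rows = 5 → strictly diagonally dominant (convergence guaranteed)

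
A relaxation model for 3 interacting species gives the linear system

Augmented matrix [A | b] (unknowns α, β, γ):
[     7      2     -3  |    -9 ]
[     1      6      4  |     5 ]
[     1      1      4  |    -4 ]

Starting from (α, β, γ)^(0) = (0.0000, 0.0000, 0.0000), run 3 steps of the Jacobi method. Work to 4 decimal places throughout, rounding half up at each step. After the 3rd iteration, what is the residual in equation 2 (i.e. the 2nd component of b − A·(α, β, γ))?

Iteration 1:
  α = (-9 - (2)·0.0000 - (-3)·0.0000) / (7) = -1.2857
  β = (5 - (1)·0.0000 - (4)·0.0000) / (6) = 0.8333
  γ = (-4 - (1)·0.0000 - (1)·0.0000) / (4) = -1.0000
Iteration 2:
  α = (-9 - (2)·0.8333 - (-3)·-1.0000) / (7) = -1.9524
  β = (5 - (1)·-1.2857 - (4)·-1.0000) / (6) = 1.7143
  γ = (-4 - (1)·-1.2857 - (1)·0.8333) / (4) = -0.8869
Iteration 3:
  α = (-9 - (2)·1.7143 - (-3)·-0.8869) / (7) = -2.1556
  β = (5 - (1)·-1.9524 - (4)·-0.8869) / (6) = 1.7500
  γ = (-4 - (1)·-1.9524 - (1)·1.7143) / (4) = -0.9405
Residual b − A·x = (-0.2323, 0.4176, 0.1676)

0.4176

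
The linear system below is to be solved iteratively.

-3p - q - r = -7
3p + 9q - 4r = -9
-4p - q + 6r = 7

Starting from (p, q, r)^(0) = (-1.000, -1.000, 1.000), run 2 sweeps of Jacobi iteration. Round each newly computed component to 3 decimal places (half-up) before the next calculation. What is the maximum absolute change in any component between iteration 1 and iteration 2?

Iteration 1:
  p = (-7 - (-1)·-1.000 - (-1)·1.000) / (-3) = 2.333
  q = (-9 - (3)·-1.000 - (-4)·1.000) / (9) = -0.222
  r = (7 - (-4)·-1.000 - (-1)·-1.000) / (6) = 0.333
Iteration 2:
  p = (-7 - (-1)·-0.222 - (-1)·0.333) / (-3) = 2.296
  q = (-9 - (3)·2.333 - (-4)·0.333) / (9) = -1.630
  r = (7 - (-4)·2.333 - (-1)·-0.222) / (6) = 2.685
Change: (-0.037, -1.408, 2.352) → max |·| = 2.352

2.352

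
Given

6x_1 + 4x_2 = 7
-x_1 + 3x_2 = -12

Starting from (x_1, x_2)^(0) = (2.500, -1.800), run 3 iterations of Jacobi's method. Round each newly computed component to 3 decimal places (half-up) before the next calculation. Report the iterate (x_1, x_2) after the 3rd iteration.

(3.307, -2.907)

Iteration 1:
  x_1 = (7 - (4)·-1.800) / (6) = 2.367
  x_2 = (-12 - (-1)·2.500) / (3) = -3.167
Iteration 2:
  x_1 = (7 - (4)·-3.167) / (6) = 3.278
  x_2 = (-12 - (-1)·2.367) / (3) = -3.211
Iteration 3:
  x_1 = (7 - (4)·-3.211) / (6) = 3.307
  x_2 = (-12 - (-1)·3.278) / (3) = -2.907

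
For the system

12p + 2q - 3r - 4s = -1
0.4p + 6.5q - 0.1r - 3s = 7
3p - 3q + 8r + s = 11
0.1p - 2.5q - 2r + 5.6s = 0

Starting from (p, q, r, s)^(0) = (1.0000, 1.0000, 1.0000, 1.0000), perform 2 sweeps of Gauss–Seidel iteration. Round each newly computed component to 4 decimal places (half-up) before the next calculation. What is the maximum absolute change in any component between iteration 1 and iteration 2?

Iteration 1:
  p = (-1 - (2)·1.0000 - (-3)·1.0000 - (-4)·1.0000) / (12) = 0.3333
  q = (7 - (0.4)·0.3333 - (-0.1)·1.0000 - (-3)·1.0000) / (6.5) = 1.5333
  r = (11 - (3)·0.3333 - (-3)·1.5333 - (1)·1.0000) / (8) = 1.7000
  s = (0 - (0.1)·0.3333 - (-2.5)·1.5333 - (-2)·1.7000) / (5.6) = 1.2857
Iteration 2:
  p = (-1 - (2)·1.5333 - (-3)·1.7000 - (-4)·1.2857) / (12) = 0.5147
  q = (7 - (0.4)·0.5147 - (-0.1)·1.7000 - (-3)·1.2857) / (6.5) = 1.6648
  r = (11 - (3)·0.5147 - (-3)·1.6648 - (1)·1.2857) / (8) = 1.6456
  s = (0 - (0.1)·0.5147 - (-2.5)·1.6648 - (-2)·1.6456) / (5.6) = 1.3217
Change: (0.1814, 0.1315, -0.0544, 0.0360) → max |·| = 0.1814

0.1814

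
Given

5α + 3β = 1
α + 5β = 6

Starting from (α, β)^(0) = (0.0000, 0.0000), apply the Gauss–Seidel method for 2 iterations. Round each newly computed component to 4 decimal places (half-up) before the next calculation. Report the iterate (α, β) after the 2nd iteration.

Iteration 1:
  α = (1 - (3)·0.0000) / (5) = 0.2000
  β = (6 - (1)·0.2000) / (5) = 1.1600
Iteration 2:
  α = (1 - (3)·1.1600) / (5) = -0.4960
  β = (6 - (1)·-0.4960) / (5) = 1.2992

(-0.4960, 1.2992)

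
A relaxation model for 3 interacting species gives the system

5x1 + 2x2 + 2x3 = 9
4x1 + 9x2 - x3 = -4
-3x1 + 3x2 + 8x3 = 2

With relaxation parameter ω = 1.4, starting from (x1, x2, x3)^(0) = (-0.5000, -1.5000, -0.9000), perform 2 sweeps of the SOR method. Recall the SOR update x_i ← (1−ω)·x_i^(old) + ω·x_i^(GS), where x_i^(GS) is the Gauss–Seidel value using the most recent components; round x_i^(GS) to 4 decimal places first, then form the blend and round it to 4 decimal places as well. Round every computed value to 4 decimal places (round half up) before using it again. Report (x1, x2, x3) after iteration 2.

(0.0179, 1.1051, -1.9233)

Iteration 1:
  x1: GS value = (9 - (2)·-1.5000 - (2)·-0.9000) / (5) = 2.7600;  x1 ← (1−ω)·-0.5000 + ω·2.7600 = 4.0640
  x2: GS value = (-4 - (4)·4.0640 - (-1)·-0.9000) / (9) = -2.3507;  x2 ← (1−ω)·-1.5000 + ω·-2.3507 = -2.6910
  x3: GS value = (2 - (-3)·4.0640 - (3)·-2.6910) / (8) = 2.7831;  x3 ← (1−ω)·-0.9000 + ω·2.7831 = 4.2563
Iteration 2:
  x1: GS value = (9 - (2)·-2.6910 - (2)·4.2563) / (5) = 1.1739;  x1 ← (1−ω)·4.0640 + ω·1.1739 = 0.0179
  x2: GS value = (-4 - (4)·0.0179 - (-1)·4.2563) / (9) = 0.0205;  x2 ← (1−ω)·-2.6910 + ω·0.0205 = 1.1051
  x3: GS value = (2 - (-3)·0.0179 - (3)·1.1051) / (8) = -0.1577;  x3 ← (1−ω)·4.2563 + ω·-0.1577 = -1.9233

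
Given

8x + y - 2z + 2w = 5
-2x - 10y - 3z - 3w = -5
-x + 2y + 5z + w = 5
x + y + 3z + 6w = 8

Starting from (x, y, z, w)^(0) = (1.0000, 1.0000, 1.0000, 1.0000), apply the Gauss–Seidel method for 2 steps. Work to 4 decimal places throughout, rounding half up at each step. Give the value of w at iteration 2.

Iteration 1:
  x = (5 - (1)·1.0000 - (-2)·1.0000 - (2)·1.0000) / (8) = 0.5000
  y = (-5 - (-2)·0.5000 - (-3)·1.0000 - (-3)·1.0000) / (-10) = -0.2000
  z = (5 - (-1)·0.5000 - (2)·-0.2000 - (1)·1.0000) / (5) = 0.9800
  w = (8 - (1)·0.5000 - (1)·-0.2000 - (3)·0.9800) / (6) = 0.7933
Iteration 2:
  x = (5 - (1)·-0.2000 - (-2)·0.9800 - (2)·0.7933) / (8) = 0.6967
  y = (-5 - (-2)·0.6967 - (-3)·0.9800 - (-3)·0.7933) / (-10) = -0.1713
  z = (5 - (-1)·0.6967 - (2)·-0.1713 - (1)·0.7933) / (5) = 1.0492
  w = (8 - (1)·0.6967 - (1)·-0.1713 - (3)·1.0492) / (6) = 0.7212

0.7212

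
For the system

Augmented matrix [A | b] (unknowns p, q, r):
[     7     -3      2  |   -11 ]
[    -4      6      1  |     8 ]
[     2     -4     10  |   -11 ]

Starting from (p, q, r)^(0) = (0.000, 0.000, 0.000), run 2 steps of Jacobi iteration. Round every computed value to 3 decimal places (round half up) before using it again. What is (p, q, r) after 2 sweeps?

Iteration 1:
  p = (-11 - (-3)·0.000 - (2)·0.000) / (7) = -1.571
  q = (8 - (-4)·0.000 - (1)·0.000) / (6) = 1.333
  r = (-11 - (2)·0.000 - (-4)·0.000) / (10) = -1.100
Iteration 2:
  p = (-11 - (-3)·1.333 - (2)·-1.100) / (7) = -0.686
  q = (8 - (-4)·-1.571 - (1)·-1.100) / (6) = 0.469
  r = (-11 - (2)·-1.571 - (-4)·1.333) / (10) = -0.253

(-0.686, 0.469, -0.253)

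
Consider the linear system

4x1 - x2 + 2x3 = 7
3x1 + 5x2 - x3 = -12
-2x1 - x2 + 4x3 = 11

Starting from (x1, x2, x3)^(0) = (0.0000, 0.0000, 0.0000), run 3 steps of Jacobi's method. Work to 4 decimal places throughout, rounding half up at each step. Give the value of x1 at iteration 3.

-0.4875

Iteration 1:
  x1 = (7 - (-1)·0.0000 - (2)·0.0000) / (4) = 1.7500
  x2 = (-12 - (3)·0.0000 - (-1)·0.0000) / (5) = -2.4000
  x3 = (11 - (-2)·0.0000 - (-1)·0.0000) / (4) = 2.7500
Iteration 2:
  x1 = (7 - (-1)·-2.4000 - (2)·2.7500) / (4) = -0.2250
  x2 = (-12 - (3)·1.7500 - (-1)·2.7500) / (5) = -2.9000
  x3 = (11 - (-2)·1.7500 - (-1)·-2.4000) / (4) = 3.0250
Iteration 3:
  x1 = (7 - (-1)·-2.9000 - (2)·3.0250) / (4) = -0.4875
  x2 = (-12 - (3)·-0.2250 - (-1)·3.0250) / (5) = -1.6600
  x3 = (11 - (-2)·-0.2250 - (-1)·-2.9000) / (4) = 1.9125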